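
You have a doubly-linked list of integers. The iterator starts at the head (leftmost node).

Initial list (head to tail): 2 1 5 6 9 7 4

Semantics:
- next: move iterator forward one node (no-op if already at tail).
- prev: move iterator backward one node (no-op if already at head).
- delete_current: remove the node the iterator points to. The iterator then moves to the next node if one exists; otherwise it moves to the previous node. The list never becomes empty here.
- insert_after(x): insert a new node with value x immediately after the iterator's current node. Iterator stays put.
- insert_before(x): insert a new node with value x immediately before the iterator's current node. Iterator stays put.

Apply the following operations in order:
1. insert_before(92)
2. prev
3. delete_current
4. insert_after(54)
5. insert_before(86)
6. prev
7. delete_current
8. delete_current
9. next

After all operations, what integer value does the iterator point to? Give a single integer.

After 1 (insert_before(92)): list=[92, 2, 1, 5, 6, 9, 7, 4] cursor@2
After 2 (prev): list=[92, 2, 1, 5, 6, 9, 7, 4] cursor@92
After 3 (delete_current): list=[2, 1, 5, 6, 9, 7, 4] cursor@2
After 4 (insert_after(54)): list=[2, 54, 1, 5, 6, 9, 7, 4] cursor@2
After 5 (insert_before(86)): list=[86, 2, 54, 1, 5, 6, 9, 7, 4] cursor@2
After 6 (prev): list=[86, 2, 54, 1, 5, 6, 9, 7, 4] cursor@86
After 7 (delete_current): list=[2, 54, 1, 5, 6, 9, 7, 4] cursor@2
After 8 (delete_current): list=[54, 1, 5, 6, 9, 7, 4] cursor@54
After 9 (next): list=[54, 1, 5, 6, 9, 7, 4] cursor@1

Answer: 1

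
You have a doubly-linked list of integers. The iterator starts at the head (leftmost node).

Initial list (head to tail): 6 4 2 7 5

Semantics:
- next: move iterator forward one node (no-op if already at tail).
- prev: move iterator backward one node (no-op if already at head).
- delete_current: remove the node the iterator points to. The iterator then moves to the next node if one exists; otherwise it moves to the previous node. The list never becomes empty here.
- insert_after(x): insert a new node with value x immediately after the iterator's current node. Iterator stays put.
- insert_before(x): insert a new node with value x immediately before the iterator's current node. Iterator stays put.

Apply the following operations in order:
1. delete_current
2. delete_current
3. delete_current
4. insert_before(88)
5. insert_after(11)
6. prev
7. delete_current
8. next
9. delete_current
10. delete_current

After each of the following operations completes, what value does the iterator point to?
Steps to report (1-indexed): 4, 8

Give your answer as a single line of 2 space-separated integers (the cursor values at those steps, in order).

After 1 (delete_current): list=[4, 2, 7, 5] cursor@4
After 2 (delete_current): list=[2, 7, 5] cursor@2
After 3 (delete_current): list=[7, 5] cursor@7
After 4 (insert_before(88)): list=[88, 7, 5] cursor@7
After 5 (insert_after(11)): list=[88, 7, 11, 5] cursor@7
After 6 (prev): list=[88, 7, 11, 5] cursor@88
After 7 (delete_current): list=[7, 11, 5] cursor@7
After 8 (next): list=[7, 11, 5] cursor@11
After 9 (delete_current): list=[7, 5] cursor@5
After 10 (delete_current): list=[7] cursor@7

Answer: 7 11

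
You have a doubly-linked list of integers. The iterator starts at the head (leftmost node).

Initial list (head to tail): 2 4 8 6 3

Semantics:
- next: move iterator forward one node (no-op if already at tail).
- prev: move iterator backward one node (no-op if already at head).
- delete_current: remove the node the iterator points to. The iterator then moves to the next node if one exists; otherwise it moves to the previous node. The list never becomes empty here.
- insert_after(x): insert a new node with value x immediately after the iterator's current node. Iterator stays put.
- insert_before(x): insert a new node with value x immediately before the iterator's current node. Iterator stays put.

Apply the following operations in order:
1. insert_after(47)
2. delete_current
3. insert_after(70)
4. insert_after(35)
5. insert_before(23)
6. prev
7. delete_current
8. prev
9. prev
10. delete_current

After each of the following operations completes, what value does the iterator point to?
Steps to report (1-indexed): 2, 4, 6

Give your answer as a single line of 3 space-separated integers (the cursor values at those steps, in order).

After 1 (insert_after(47)): list=[2, 47, 4, 8, 6, 3] cursor@2
After 2 (delete_current): list=[47, 4, 8, 6, 3] cursor@47
After 3 (insert_after(70)): list=[47, 70, 4, 8, 6, 3] cursor@47
After 4 (insert_after(35)): list=[47, 35, 70, 4, 8, 6, 3] cursor@47
After 5 (insert_before(23)): list=[23, 47, 35, 70, 4, 8, 6, 3] cursor@47
After 6 (prev): list=[23, 47, 35, 70, 4, 8, 6, 3] cursor@23
After 7 (delete_current): list=[47, 35, 70, 4, 8, 6, 3] cursor@47
After 8 (prev): list=[47, 35, 70, 4, 8, 6, 3] cursor@47
After 9 (prev): list=[47, 35, 70, 4, 8, 6, 3] cursor@47
After 10 (delete_current): list=[35, 70, 4, 8, 6, 3] cursor@35

Answer: 47 47 23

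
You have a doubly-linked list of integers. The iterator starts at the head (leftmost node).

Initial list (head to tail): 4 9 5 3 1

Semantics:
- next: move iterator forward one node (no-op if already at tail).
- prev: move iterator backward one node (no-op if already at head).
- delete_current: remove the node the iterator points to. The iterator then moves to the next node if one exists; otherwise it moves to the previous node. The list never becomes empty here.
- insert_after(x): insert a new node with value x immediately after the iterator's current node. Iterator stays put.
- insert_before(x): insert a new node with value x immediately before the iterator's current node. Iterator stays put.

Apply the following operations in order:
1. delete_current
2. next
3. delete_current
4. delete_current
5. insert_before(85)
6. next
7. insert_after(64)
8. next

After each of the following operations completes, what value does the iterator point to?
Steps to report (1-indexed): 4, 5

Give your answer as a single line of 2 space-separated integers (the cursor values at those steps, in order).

Answer: 1 1

Derivation:
After 1 (delete_current): list=[9, 5, 3, 1] cursor@9
After 2 (next): list=[9, 5, 3, 1] cursor@5
After 3 (delete_current): list=[9, 3, 1] cursor@3
After 4 (delete_current): list=[9, 1] cursor@1
After 5 (insert_before(85)): list=[9, 85, 1] cursor@1
After 6 (next): list=[9, 85, 1] cursor@1
After 7 (insert_after(64)): list=[9, 85, 1, 64] cursor@1
After 8 (next): list=[9, 85, 1, 64] cursor@64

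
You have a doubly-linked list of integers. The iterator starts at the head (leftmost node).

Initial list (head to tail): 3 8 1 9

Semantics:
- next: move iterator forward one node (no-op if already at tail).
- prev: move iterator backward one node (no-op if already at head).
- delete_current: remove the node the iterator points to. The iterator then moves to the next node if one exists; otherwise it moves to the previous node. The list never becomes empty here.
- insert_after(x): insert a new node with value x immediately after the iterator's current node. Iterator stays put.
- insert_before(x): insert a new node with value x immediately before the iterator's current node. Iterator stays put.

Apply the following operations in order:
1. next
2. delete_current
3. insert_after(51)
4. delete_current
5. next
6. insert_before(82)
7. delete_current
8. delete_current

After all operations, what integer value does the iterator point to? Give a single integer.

After 1 (next): list=[3, 8, 1, 9] cursor@8
After 2 (delete_current): list=[3, 1, 9] cursor@1
After 3 (insert_after(51)): list=[3, 1, 51, 9] cursor@1
After 4 (delete_current): list=[3, 51, 9] cursor@51
After 5 (next): list=[3, 51, 9] cursor@9
After 6 (insert_before(82)): list=[3, 51, 82, 9] cursor@9
After 7 (delete_current): list=[3, 51, 82] cursor@82
After 8 (delete_current): list=[3, 51] cursor@51

Answer: 51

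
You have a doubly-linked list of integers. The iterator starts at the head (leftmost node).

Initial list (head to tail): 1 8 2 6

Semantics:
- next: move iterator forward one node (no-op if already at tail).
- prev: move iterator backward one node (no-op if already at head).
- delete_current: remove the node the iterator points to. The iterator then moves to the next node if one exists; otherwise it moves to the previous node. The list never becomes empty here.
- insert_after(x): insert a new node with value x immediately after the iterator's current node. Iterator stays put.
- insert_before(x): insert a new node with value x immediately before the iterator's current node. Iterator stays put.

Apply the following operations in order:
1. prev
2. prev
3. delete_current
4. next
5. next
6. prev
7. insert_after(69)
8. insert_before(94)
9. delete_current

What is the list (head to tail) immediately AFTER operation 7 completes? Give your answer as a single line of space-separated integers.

Answer: 8 2 69 6

Derivation:
After 1 (prev): list=[1, 8, 2, 6] cursor@1
After 2 (prev): list=[1, 8, 2, 6] cursor@1
After 3 (delete_current): list=[8, 2, 6] cursor@8
After 4 (next): list=[8, 2, 6] cursor@2
After 5 (next): list=[8, 2, 6] cursor@6
After 6 (prev): list=[8, 2, 6] cursor@2
After 7 (insert_after(69)): list=[8, 2, 69, 6] cursor@2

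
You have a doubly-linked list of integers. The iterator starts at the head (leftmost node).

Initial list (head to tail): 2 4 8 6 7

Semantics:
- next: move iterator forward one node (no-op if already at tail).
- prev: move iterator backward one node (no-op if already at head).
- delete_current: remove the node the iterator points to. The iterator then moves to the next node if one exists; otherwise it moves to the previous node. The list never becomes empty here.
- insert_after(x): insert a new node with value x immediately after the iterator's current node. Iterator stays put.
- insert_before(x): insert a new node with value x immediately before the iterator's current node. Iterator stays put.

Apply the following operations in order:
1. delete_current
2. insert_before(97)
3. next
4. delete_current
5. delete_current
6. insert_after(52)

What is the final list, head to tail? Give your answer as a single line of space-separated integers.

Answer: 97 4 7 52

Derivation:
After 1 (delete_current): list=[4, 8, 6, 7] cursor@4
After 2 (insert_before(97)): list=[97, 4, 8, 6, 7] cursor@4
After 3 (next): list=[97, 4, 8, 6, 7] cursor@8
After 4 (delete_current): list=[97, 4, 6, 7] cursor@6
After 5 (delete_current): list=[97, 4, 7] cursor@7
After 6 (insert_after(52)): list=[97, 4, 7, 52] cursor@7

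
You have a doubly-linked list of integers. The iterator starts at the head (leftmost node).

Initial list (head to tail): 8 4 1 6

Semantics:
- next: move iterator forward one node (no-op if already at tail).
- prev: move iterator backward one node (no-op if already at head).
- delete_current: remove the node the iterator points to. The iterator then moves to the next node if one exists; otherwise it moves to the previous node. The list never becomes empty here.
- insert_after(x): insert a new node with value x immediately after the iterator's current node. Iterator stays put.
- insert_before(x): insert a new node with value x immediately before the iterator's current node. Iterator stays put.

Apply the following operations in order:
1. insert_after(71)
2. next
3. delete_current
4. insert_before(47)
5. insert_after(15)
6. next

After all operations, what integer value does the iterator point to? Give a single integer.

Answer: 15

Derivation:
After 1 (insert_after(71)): list=[8, 71, 4, 1, 6] cursor@8
After 2 (next): list=[8, 71, 4, 1, 6] cursor@71
After 3 (delete_current): list=[8, 4, 1, 6] cursor@4
After 4 (insert_before(47)): list=[8, 47, 4, 1, 6] cursor@4
After 5 (insert_after(15)): list=[8, 47, 4, 15, 1, 6] cursor@4
After 6 (next): list=[8, 47, 4, 15, 1, 6] cursor@15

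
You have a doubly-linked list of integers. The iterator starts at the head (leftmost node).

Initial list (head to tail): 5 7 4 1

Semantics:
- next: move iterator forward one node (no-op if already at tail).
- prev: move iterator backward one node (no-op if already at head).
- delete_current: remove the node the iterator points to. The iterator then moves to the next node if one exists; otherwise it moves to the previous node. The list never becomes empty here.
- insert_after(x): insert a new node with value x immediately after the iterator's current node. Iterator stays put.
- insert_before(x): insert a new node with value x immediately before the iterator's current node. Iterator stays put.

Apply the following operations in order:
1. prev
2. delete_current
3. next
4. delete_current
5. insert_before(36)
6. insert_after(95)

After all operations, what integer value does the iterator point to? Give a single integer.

After 1 (prev): list=[5, 7, 4, 1] cursor@5
After 2 (delete_current): list=[7, 4, 1] cursor@7
After 3 (next): list=[7, 4, 1] cursor@4
After 4 (delete_current): list=[7, 1] cursor@1
After 5 (insert_before(36)): list=[7, 36, 1] cursor@1
After 6 (insert_after(95)): list=[7, 36, 1, 95] cursor@1

Answer: 1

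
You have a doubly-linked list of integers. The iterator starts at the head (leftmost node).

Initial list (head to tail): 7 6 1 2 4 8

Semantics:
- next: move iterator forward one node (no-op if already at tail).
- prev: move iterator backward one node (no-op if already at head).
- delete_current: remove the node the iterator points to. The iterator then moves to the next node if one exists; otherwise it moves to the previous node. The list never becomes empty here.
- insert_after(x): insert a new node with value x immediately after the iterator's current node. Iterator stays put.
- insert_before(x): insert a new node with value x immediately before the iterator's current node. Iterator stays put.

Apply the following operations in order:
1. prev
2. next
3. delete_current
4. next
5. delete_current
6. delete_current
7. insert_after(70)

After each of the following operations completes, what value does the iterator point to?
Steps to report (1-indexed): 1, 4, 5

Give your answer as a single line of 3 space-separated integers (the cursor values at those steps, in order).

Answer: 7 2 4

Derivation:
After 1 (prev): list=[7, 6, 1, 2, 4, 8] cursor@7
After 2 (next): list=[7, 6, 1, 2, 4, 8] cursor@6
After 3 (delete_current): list=[7, 1, 2, 4, 8] cursor@1
After 4 (next): list=[7, 1, 2, 4, 8] cursor@2
After 5 (delete_current): list=[7, 1, 4, 8] cursor@4
After 6 (delete_current): list=[7, 1, 8] cursor@8
After 7 (insert_after(70)): list=[7, 1, 8, 70] cursor@8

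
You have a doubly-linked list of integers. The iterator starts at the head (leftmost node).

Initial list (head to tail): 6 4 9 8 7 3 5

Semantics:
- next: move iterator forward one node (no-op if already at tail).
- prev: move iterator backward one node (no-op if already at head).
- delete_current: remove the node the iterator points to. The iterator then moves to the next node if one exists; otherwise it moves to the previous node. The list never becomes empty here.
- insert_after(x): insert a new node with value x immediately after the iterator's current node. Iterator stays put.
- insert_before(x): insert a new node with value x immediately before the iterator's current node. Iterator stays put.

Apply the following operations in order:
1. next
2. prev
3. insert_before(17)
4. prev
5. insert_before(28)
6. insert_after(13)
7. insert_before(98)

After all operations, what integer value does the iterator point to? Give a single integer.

After 1 (next): list=[6, 4, 9, 8, 7, 3, 5] cursor@4
After 2 (prev): list=[6, 4, 9, 8, 7, 3, 5] cursor@6
After 3 (insert_before(17)): list=[17, 6, 4, 9, 8, 7, 3, 5] cursor@6
After 4 (prev): list=[17, 6, 4, 9, 8, 7, 3, 5] cursor@17
After 5 (insert_before(28)): list=[28, 17, 6, 4, 9, 8, 7, 3, 5] cursor@17
After 6 (insert_after(13)): list=[28, 17, 13, 6, 4, 9, 8, 7, 3, 5] cursor@17
After 7 (insert_before(98)): list=[28, 98, 17, 13, 6, 4, 9, 8, 7, 3, 5] cursor@17

Answer: 17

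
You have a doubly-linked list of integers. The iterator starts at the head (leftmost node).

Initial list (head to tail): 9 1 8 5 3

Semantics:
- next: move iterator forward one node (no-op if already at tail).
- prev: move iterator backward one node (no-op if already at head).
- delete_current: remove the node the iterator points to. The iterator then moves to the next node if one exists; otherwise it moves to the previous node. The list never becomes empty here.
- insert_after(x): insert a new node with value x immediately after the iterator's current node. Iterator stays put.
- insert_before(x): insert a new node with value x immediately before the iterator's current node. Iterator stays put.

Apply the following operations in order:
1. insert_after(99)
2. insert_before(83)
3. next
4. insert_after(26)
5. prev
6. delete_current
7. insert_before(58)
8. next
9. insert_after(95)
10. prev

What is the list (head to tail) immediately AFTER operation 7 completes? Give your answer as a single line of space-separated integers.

After 1 (insert_after(99)): list=[9, 99, 1, 8, 5, 3] cursor@9
After 2 (insert_before(83)): list=[83, 9, 99, 1, 8, 5, 3] cursor@9
After 3 (next): list=[83, 9, 99, 1, 8, 5, 3] cursor@99
After 4 (insert_after(26)): list=[83, 9, 99, 26, 1, 8, 5, 3] cursor@99
After 5 (prev): list=[83, 9, 99, 26, 1, 8, 5, 3] cursor@9
After 6 (delete_current): list=[83, 99, 26, 1, 8, 5, 3] cursor@99
After 7 (insert_before(58)): list=[83, 58, 99, 26, 1, 8, 5, 3] cursor@99

Answer: 83 58 99 26 1 8 5 3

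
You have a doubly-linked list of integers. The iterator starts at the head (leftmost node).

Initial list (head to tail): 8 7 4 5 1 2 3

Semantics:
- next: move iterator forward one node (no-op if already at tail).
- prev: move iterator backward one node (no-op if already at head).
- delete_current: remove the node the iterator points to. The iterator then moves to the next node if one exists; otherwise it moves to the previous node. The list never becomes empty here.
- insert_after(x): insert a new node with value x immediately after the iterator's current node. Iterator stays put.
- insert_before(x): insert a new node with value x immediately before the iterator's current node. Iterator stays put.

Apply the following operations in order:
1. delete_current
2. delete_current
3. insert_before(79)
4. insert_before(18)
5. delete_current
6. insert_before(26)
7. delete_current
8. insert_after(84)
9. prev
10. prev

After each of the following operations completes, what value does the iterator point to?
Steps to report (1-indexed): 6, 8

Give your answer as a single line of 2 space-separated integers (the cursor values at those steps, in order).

Answer: 5 1

Derivation:
After 1 (delete_current): list=[7, 4, 5, 1, 2, 3] cursor@7
After 2 (delete_current): list=[4, 5, 1, 2, 3] cursor@4
After 3 (insert_before(79)): list=[79, 4, 5, 1, 2, 3] cursor@4
After 4 (insert_before(18)): list=[79, 18, 4, 5, 1, 2, 3] cursor@4
After 5 (delete_current): list=[79, 18, 5, 1, 2, 3] cursor@5
After 6 (insert_before(26)): list=[79, 18, 26, 5, 1, 2, 3] cursor@5
After 7 (delete_current): list=[79, 18, 26, 1, 2, 3] cursor@1
After 8 (insert_after(84)): list=[79, 18, 26, 1, 84, 2, 3] cursor@1
After 9 (prev): list=[79, 18, 26, 1, 84, 2, 3] cursor@26
After 10 (prev): list=[79, 18, 26, 1, 84, 2, 3] cursor@18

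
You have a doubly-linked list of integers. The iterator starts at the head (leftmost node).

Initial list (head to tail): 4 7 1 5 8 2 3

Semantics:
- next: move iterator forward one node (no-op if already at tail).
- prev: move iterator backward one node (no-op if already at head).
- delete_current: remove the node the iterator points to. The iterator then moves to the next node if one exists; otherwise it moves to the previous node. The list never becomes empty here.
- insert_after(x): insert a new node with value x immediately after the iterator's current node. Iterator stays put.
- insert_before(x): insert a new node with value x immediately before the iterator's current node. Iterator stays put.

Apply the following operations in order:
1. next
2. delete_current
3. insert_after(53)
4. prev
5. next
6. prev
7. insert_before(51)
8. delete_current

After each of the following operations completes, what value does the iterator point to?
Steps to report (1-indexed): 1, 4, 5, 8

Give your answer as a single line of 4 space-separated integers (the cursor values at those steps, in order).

After 1 (next): list=[4, 7, 1, 5, 8, 2, 3] cursor@7
After 2 (delete_current): list=[4, 1, 5, 8, 2, 3] cursor@1
After 3 (insert_after(53)): list=[4, 1, 53, 5, 8, 2, 3] cursor@1
After 4 (prev): list=[4, 1, 53, 5, 8, 2, 3] cursor@4
After 5 (next): list=[4, 1, 53, 5, 8, 2, 3] cursor@1
After 6 (prev): list=[4, 1, 53, 5, 8, 2, 3] cursor@4
After 7 (insert_before(51)): list=[51, 4, 1, 53, 5, 8, 2, 3] cursor@4
After 8 (delete_current): list=[51, 1, 53, 5, 8, 2, 3] cursor@1

Answer: 7 4 1 1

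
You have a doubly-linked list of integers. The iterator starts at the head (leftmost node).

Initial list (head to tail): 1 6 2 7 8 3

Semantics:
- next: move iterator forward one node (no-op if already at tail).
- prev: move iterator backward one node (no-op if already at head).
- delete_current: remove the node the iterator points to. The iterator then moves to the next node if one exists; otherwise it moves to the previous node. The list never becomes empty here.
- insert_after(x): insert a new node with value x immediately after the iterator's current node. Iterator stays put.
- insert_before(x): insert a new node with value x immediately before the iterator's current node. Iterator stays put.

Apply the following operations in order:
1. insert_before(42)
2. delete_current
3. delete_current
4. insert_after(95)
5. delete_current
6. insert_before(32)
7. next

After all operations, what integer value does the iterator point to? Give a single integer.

Answer: 7

Derivation:
After 1 (insert_before(42)): list=[42, 1, 6, 2, 7, 8, 3] cursor@1
After 2 (delete_current): list=[42, 6, 2, 7, 8, 3] cursor@6
After 3 (delete_current): list=[42, 2, 7, 8, 3] cursor@2
After 4 (insert_after(95)): list=[42, 2, 95, 7, 8, 3] cursor@2
After 5 (delete_current): list=[42, 95, 7, 8, 3] cursor@95
After 6 (insert_before(32)): list=[42, 32, 95, 7, 8, 3] cursor@95
After 7 (next): list=[42, 32, 95, 7, 8, 3] cursor@7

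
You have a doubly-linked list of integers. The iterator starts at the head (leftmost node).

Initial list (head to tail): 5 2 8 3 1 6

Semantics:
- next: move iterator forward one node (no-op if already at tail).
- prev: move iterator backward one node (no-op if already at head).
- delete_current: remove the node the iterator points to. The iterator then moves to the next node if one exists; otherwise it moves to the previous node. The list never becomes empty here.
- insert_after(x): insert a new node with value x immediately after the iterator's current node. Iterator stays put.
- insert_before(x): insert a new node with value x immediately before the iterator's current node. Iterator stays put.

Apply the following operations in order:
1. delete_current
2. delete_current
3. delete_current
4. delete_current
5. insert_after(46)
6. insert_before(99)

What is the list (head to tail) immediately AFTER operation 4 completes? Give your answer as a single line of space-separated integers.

Answer: 1 6

Derivation:
After 1 (delete_current): list=[2, 8, 3, 1, 6] cursor@2
After 2 (delete_current): list=[8, 3, 1, 6] cursor@8
After 3 (delete_current): list=[3, 1, 6] cursor@3
After 4 (delete_current): list=[1, 6] cursor@1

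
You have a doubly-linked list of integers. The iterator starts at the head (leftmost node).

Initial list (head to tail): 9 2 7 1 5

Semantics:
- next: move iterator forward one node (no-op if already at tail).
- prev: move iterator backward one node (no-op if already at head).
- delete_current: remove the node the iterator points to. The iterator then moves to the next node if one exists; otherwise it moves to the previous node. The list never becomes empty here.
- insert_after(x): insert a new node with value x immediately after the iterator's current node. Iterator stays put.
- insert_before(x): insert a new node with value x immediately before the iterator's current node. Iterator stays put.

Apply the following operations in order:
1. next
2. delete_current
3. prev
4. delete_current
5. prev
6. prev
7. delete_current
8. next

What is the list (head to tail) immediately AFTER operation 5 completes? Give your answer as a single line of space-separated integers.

Answer: 7 1 5

Derivation:
After 1 (next): list=[9, 2, 7, 1, 5] cursor@2
After 2 (delete_current): list=[9, 7, 1, 5] cursor@7
After 3 (prev): list=[9, 7, 1, 5] cursor@9
After 4 (delete_current): list=[7, 1, 5] cursor@7
After 5 (prev): list=[7, 1, 5] cursor@7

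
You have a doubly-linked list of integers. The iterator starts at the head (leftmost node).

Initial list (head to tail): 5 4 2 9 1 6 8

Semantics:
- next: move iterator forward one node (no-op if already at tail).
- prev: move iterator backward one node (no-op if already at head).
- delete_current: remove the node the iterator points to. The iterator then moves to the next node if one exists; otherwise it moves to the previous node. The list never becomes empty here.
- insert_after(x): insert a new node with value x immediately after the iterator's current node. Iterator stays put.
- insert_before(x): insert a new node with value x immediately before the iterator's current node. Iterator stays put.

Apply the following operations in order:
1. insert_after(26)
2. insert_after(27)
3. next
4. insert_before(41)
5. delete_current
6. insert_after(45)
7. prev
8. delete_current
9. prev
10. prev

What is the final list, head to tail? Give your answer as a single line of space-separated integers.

After 1 (insert_after(26)): list=[5, 26, 4, 2, 9, 1, 6, 8] cursor@5
After 2 (insert_after(27)): list=[5, 27, 26, 4, 2, 9, 1, 6, 8] cursor@5
After 3 (next): list=[5, 27, 26, 4, 2, 9, 1, 6, 8] cursor@27
After 4 (insert_before(41)): list=[5, 41, 27, 26, 4, 2, 9, 1, 6, 8] cursor@27
After 5 (delete_current): list=[5, 41, 26, 4, 2, 9, 1, 6, 8] cursor@26
After 6 (insert_after(45)): list=[5, 41, 26, 45, 4, 2, 9, 1, 6, 8] cursor@26
After 7 (prev): list=[5, 41, 26, 45, 4, 2, 9, 1, 6, 8] cursor@41
After 8 (delete_current): list=[5, 26, 45, 4, 2, 9, 1, 6, 8] cursor@26
After 9 (prev): list=[5, 26, 45, 4, 2, 9, 1, 6, 8] cursor@5
After 10 (prev): list=[5, 26, 45, 4, 2, 9, 1, 6, 8] cursor@5

Answer: 5 26 45 4 2 9 1 6 8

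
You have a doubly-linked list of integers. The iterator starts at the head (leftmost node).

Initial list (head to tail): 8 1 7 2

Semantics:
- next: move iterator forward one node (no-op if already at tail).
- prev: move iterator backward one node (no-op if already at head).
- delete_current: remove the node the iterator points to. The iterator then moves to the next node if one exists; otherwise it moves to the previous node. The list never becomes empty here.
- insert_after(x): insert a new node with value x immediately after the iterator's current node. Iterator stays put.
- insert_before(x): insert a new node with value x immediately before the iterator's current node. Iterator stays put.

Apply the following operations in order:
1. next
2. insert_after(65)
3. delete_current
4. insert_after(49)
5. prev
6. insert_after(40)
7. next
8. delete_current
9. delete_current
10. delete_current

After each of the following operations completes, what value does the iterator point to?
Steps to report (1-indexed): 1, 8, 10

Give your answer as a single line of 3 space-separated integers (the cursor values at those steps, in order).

After 1 (next): list=[8, 1, 7, 2] cursor@1
After 2 (insert_after(65)): list=[8, 1, 65, 7, 2] cursor@1
After 3 (delete_current): list=[8, 65, 7, 2] cursor@65
After 4 (insert_after(49)): list=[8, 65, 49, 7, 2] cursor@65
After 5 (prev): list=[8, 65, 49, 7, 2] cursor@8
After 6 (insert_after(40)): list=[8, 40, 65, 49, 7, 2] cursor@8
After 7 (next): list=[8, 40, 65, 49, 7, 2] cursor@40
After 8 (delete_current): list=[8, 65, 49, 7, 2] cursor@65
After 9 (delete_current): list=[8, 49, 7, 2] cursor@49
After 10 (delete_current): list=[8, 7, 2] cursor@7

Answer: 1 65 7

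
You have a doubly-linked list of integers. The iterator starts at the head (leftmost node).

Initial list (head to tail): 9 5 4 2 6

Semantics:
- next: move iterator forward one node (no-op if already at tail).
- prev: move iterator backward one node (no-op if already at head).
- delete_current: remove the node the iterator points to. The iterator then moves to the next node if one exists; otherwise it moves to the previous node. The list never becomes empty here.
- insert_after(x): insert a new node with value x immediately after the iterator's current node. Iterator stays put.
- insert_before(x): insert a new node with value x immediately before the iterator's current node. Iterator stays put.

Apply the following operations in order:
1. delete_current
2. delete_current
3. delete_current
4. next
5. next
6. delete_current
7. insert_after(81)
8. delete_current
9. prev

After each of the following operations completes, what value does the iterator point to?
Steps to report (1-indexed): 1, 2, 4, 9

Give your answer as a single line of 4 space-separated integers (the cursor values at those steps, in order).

Answer: 5 4 6 81

Derivation:
After 1 (delete_current): list=[5, 4, 2, 6] cursor@5
After 2 (delete_current): list=[4, 2, 6] cursor@4
After 3 (delete_current): list=[2, 6] cursor@2
After 4 (next): list=[2, 6] cursor@6
After 5 (next): list=[2, 6] cursor@6
After 6 (delete_current): list=[2] cursor@2
After 7 (insert_after(81)): list=[2, 81] cursor@2
After 8 (delete_current): list=[81] cursor@81
After 9 (prev): list=[81] cursor@81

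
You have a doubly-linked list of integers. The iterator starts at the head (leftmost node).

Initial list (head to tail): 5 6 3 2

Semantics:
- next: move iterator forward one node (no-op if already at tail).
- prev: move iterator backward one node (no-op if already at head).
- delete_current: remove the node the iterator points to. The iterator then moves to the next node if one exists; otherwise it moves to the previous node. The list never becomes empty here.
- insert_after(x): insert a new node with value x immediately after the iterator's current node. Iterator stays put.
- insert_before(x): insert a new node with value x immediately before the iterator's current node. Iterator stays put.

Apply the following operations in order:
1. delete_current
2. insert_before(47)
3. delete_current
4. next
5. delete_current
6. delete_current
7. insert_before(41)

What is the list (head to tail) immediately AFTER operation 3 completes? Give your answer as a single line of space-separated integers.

After 1 (delete_current): list=[6, 3, 2] cursor@6
After 2 (insert_before(47)): list=[47, 6, 3, 2] cursor@6
After 3 (delete_current): list=[47, 3, 2] cursor@3

Answer: 47 3 2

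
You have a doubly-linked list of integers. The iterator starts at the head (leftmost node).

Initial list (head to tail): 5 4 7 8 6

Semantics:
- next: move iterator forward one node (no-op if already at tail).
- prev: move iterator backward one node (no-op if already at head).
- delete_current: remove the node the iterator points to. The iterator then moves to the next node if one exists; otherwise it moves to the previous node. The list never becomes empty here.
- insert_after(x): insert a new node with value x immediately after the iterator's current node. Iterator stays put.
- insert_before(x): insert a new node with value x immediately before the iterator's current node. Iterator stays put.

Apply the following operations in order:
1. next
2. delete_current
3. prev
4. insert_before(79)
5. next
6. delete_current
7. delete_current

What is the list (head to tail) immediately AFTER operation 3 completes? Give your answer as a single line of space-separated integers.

After 1 (next): list=[5, 4, 7, 8, 6] cursor@4
After 2 (delete_current): list=[5, 7, 8, 6] cursor@7
After 3 (prev): list=[5, 7, 8, 6] cursor@5

Answer: 5 7 8 6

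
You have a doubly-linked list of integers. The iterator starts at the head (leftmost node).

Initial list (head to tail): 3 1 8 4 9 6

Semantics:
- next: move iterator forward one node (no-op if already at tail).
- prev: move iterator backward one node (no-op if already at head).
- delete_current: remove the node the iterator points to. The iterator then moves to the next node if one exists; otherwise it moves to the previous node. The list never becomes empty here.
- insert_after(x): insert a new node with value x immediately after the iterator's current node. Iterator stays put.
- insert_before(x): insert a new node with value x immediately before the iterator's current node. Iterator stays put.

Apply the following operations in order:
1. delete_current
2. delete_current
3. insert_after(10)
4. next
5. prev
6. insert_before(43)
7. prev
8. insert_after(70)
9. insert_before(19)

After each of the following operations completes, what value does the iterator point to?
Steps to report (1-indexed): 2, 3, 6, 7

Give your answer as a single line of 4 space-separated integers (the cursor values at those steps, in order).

Answer: 8 8 8 43

Derivation:
After 1 (delete_current): list=[1, 8, 4, 9, 6] cursor@1
After 2 (delete_current): list=[8, 4, 9, 6] cursor@8
After 3 (insert_after(10)): list=[8, 10, 4, 9, 6] cursor@8
After 4 (next): list=[8, 10, 4, 9, 6] cursor@10
After 5 (prev): list=[8, 10, 4, 9, 6] cursor@8
After 6 (insert_before(43)): list=[43, 8, 10, 4, 9, 6] cursor@8
After 7 (prev): list=[43, 8, 10, 4, 9, 6] cursor@43
After 8 (insert_after(70)): list=[43, 70, 8, 10, 4, 9, 6] cursor@43
After 9 (insert_before(19)): list=[19, 43, 70, 8, 10, 4, 9, 6] cursor@43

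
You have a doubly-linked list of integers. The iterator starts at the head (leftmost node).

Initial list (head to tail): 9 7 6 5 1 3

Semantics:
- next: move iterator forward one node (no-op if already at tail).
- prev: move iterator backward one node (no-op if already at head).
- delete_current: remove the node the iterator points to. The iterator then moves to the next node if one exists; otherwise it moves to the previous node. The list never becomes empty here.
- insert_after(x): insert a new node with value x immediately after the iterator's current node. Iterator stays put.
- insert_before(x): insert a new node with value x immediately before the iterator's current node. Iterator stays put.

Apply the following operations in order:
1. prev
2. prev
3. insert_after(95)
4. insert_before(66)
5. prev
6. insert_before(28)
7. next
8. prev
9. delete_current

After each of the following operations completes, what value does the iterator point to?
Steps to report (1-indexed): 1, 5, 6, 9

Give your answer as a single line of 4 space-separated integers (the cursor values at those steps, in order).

Answer: 9 66 66 9

Derivation:
After 1 (prev): list=[9, 7, 6, 5, 1, 3] cursor@9
After 2 (prev): list=[9, 7, 6, 5, 1, 3] cursor@9
After 3 (insert_after(95)): list=[9, 95, 7, 6, 5, 1, 3] cursor@9
After 4 (insert_before(66)): list=[66, 9, 95, 7, 6, 5, 1, 3] cursor@9
After 5 (prev): list=[66, 9, 95, 7, 6, 5, 1, 3] cursor@66
After 6 (insert_before(28)): list=[28, 66, 9, 95, 7, 6, 5, 1, 3] cursor@66
After 7 (next): list=[28, 66, 9, 95, 7, 6, 5, 1, 3] cursor@9
After 8 (prev): list=[28, 66, 9, 95, 7, 6, 5, 1, 3] cursor@66
After 9 (delete_current): list=[28, 9, 95, 7, 6, 5, 1, 3] cursor@9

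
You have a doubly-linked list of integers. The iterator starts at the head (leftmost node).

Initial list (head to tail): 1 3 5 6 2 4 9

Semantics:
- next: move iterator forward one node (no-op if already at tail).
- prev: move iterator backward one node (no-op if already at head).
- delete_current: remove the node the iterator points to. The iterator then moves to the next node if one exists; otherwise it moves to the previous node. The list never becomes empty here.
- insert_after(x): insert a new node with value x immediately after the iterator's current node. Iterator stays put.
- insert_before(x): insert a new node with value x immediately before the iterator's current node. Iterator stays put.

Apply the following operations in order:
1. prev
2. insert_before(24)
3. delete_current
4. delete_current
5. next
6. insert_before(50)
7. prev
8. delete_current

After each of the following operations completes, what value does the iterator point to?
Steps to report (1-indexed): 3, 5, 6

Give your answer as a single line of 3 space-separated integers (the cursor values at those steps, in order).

Answer: 3 6 6

Derivation:
After 1 (prev): list=[1, 3, 5, 6, 2, 4, 9] cursor@1
After 2 (insert_before(24)): list=[24, 1, 3, 5, 6, 2, 4, 9] cursor@1
After 3 (delete_current): list=[24, 3, 5, 6, 2, 4, 9] cursor@3
After 4 (delete_current): list=[24, 5, 6, 2, 4, 9] cursor@5
After 5 (next): list=[24, 5, 6, 2, 4, 9] cursor@6
After 6 (insert_before(50)): list=[24, 5, 50, 6, 2, 4, 9] cursor@6
After 7 (prev): list=[24, 5, 50, 6, 2, 4, 9] cursor@50
After 8 (delete_current): list=[24, 5, 6, 2, 4, 9] cursor@6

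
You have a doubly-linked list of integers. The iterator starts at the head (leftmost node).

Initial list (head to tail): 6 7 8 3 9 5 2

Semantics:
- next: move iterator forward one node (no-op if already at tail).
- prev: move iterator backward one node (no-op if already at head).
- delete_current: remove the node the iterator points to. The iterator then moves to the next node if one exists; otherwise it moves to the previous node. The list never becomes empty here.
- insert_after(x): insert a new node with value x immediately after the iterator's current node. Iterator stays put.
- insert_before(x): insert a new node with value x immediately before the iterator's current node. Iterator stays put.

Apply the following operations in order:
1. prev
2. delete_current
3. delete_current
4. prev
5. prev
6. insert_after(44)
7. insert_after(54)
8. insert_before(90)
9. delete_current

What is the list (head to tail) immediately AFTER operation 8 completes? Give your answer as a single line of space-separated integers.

Answer: 90 8 54 44 3 9 5 2

Derivation:
After 1 (prev): list=[6, 7, 8, 3, 9, 5, 2] cursor@6
After 2 (delete_current): list=[7, 8, 3, 9, 5, 2] cursor@7
After 3 (delete_current): list=[8, 3, 9, 5, 2] cursor@8
After 4 (prev): list=[8, 3, 9, 5, 2] cursor@8
After 5 (prev): list=[8, 3, 9, 5, 2] cursor@8
After 6 (insert_after(44)): list=[8, 44, 3, 9, 5, 2] cursor@8
After 7 (insert_after(54)): list=[8, 54, 44, 3, 9, 5, 2] cursor@8
After 8 (insert_before(90)): list=[90, 8, 54, 44, 3, 9, 5, 2] cursor@8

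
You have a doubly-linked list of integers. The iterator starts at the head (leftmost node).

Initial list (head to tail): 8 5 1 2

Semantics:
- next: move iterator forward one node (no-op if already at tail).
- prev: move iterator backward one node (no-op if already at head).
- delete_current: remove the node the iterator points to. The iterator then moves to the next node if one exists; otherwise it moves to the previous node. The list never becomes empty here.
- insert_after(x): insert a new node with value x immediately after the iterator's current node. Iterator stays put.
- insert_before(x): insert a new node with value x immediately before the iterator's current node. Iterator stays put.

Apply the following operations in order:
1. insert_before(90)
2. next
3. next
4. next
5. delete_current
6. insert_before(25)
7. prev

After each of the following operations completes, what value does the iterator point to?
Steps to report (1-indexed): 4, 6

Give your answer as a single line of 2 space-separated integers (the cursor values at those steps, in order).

After 1 (insert_before(90)): list=[90, 8, 5, 1, 2] cursor@8
After 2 (next): list=[90, 8, 5, 1, 2] cursor@5
After 3 (next): list=[90, 8, 5, 1, 2] cursor@1
After 4 (next): list=[90, 8, 5, 1, 2] cursor@2
After 5 (delete_current): list=[90, 8, 5, 1] cursor@1
After 6 (insert_before(25)): list=[90, 8, 5, 25, 1] cursor@1
After 7 (prev): list=[90, 8, 5, 25, 1] cursor@25

Answer: 2 1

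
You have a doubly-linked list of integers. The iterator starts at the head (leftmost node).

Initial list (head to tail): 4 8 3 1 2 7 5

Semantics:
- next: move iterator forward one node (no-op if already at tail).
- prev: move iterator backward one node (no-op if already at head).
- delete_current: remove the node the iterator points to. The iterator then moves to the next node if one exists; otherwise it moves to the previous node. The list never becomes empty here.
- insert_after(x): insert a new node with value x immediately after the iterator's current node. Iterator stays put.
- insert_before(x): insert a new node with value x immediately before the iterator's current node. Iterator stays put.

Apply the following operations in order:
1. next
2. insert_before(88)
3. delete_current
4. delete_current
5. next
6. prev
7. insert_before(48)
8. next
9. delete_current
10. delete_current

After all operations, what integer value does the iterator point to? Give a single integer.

Answer: 5

Derivation:
After 1 (next): list=[4, 8, 3, 1, 2, 7, 5] cursor@8
After 2 (insert_before(88)): list=[4, 88, 8, 3, 1, 2, 7, 5] cursor@8
After 3 (delete_current): list=[4, 88, 3, 1, 2, 7, 5] cursor@3
After 4 (delete_current): list=[4, 88, 1, 2, 7, 5] cursor@1
After 5 (next): list=[4, 88, 1, 2, 7, 5] cursor@2
After 6 (prev): list=[4, 88, 1, 2, 7, 5] cursor@1
After 7 (insert_before(48)): list=[4, 88, 48, 1, 2, 7, 5] cursor@1
After 8 (next): list=[4, 88, 48, 1, 2, 7, 5] cursor@2
After 9 (delete_current): list=[4, 88, 48, 1, 7, 5] cursor@7
After 10 (delete_current): list=[4, 88, 48, 1, 5] cursor@5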